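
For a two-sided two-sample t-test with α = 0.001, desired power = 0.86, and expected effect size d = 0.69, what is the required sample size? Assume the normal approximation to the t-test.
n = 81 per group

Sample size formula (two-sample t-test, normal approximation):
n = 2 · ((z_{α/2} + z_β) / d)²

z_{α/2} = 3.291 (for α = 0.001, two-sided)
z_β = 1.080 (for power = 0.86)
d = 0.69

n = 2 · ((3.291 + 1.080) / 0.69)²
n = 2 · (6.335)²
n ≈ 80.26
Round up to the next whole number: n = 81 per group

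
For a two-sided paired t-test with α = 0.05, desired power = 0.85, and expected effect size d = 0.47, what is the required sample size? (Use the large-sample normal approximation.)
n = 41 pairs

Sample size formula (paired t-test, normal approximation):
n = ((z_{α/2} + z_β) / d)²

z_{α/2} = 1.960 (for α = 0.05, two-sided)
z_β = 1.036 (for power = 0.85)
d = 0.47

n = ((1.960 + 1.036) / 0.47)²
n = (6.374)²
n ≈ 40.63
Round up to the next whole number: n = 41 pairs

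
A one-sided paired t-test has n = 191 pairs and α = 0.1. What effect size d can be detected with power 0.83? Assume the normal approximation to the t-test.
d ≈ 0.16

Minimum detectable effect (paired t-test, normal approximation):
d = (z_α + z_β) / √n
d = (1.282 + 0.954) / √191
d = 2.236 / 13.820
d ≈ 0.16

By Cohen's convention (0.2 small / 0.5 medium / 0.8 large): very small effect.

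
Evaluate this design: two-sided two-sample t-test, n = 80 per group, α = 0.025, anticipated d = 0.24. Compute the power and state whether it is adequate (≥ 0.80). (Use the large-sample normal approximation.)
Power ≈ 0.23; the study is underpowered (power < 0.80)

Power calculation (two-sample t-test, normal approximation):
z_β = d · √(n/2) - z_{α/2}
z_β = 0.24 · √(80/2) - 2.241
z_β = 0.24 · 6.325 - 2.241
z_β = -0.724

Power = Φ(z_β) = Φ(-0.724) ≈ 0.235

Effect size d = 0.24 is small by Cohen's convention (0.2/0.5/0.8).

Threshold: power ≥ 0.80 is conventionally adequate.
Power ≈ 0.23 → the study is underpowered (power < 0.80).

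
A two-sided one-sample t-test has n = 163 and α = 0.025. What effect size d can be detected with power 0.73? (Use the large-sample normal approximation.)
d ≈ 0.22

Minimum detectable effect (one-sample t-test, normal approximation):
d = (z_{α/2} + z_β) / √n
d = (2.241 + 0.613) / √163
d = 2.854 / 12.767
d ≈ 0.22

By Cohen's convention (0.2 small / 0.5 medium / 0.8 large): small effect.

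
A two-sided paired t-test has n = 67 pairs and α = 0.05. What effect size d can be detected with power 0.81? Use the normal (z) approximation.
d ≈ 0.35

Minimum detectable effect (paired t-test, normal approximation):
d = (z_{α/2} + z_β) / √n
d = (1.960 + 0.878) / √67
d = 2.838 / 8.185
d ≈ 0.35

By Cohen's convention (0.2 small / 0.5 medium / 0.8 large): small effect.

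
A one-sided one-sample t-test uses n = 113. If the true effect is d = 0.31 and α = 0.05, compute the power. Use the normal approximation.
Power ≈ 0.95

Power calculation (one-sample t-test, normal approximation):
z_β = d · √n - z_α
z_β = 0.31 · √113 - 1.645
z_β = 0.31 · 10.630 - 1.645
z_β = 1.650

Power = Φ(z_β) = Φ(1.650) ≈ 0.951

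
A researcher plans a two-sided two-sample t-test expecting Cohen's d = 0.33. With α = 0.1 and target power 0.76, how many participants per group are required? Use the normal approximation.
n = 102 per group

Sample size formula (two-sample t-test, normal approximation):
n = 2 · ((z_{α/2} + z_β) / d)²

z_{α/2} = 1.645 (for α = 0.1, two-sided)
z_β = 0.706 (for power = 0.76)
d = 0.33

n = 2 · ((1.645 + 0.706) / 0.33)²
n = 2 · (7.124)²
n ≈ 101.50
Round up to the next whole number: n = 102 per group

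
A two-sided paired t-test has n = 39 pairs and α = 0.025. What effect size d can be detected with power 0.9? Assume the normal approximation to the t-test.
d ≈ 0.56

Minimum detectable effect (paired t-test, normal approximation):
d = (z_{α/2} + z_β) / √n
d = (2.241 + 1.282) / √39
d = 3.523 / 6.245
d ≈ 0.56

By Cohen's convention (0.2 small / 0.5 medium / 0.8 large): medium effect.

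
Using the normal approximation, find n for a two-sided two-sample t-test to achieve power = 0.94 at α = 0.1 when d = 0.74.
n = 38 per group

Sample size formula (two-sample t-test, normal approximation):
n = 2 · ((z_{α/2} + z_β) / d)²

z_{α/2} = 1.645 (for α = 0.1, two-sided)
z_β = 1.555 (for power = 0.94)
d = 0.74

n = 2 · ((1.645 + 1.555) / 0.74)²
n = 2 · (4.324)²
n ≈ 37.39
Round up to the next whole number: n = 38 per group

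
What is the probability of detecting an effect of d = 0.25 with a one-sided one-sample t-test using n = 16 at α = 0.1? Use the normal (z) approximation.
Power ≈ 0.39

Power calculation (one-sample t-test, normal approximation):
z_β = d · √n - z_α
z_β = 0.25 · √16 - 1.282
z_β = 0.25 · 4.000 - 1.282
z_β = -0.282

Power = Φ(z_β) = Φ(-0.282) ≈ 0.389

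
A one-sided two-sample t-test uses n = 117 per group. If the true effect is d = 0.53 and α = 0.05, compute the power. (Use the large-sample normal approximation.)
Power ≈ 0.99

Power calculation (two-sample t-test, normal approximation):
z_β = d · √(n/2) - z_α
z_β = 0.53 · √(117/2) - 1.645
z_β = 0.53 · 7.649 - 1.645
z_β = 2.409

Power = Φ(z_β) = Φ(2.409) ≈ 0.992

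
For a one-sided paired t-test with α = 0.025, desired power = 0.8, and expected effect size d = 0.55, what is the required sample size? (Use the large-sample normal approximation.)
n = 26 pairs

Sample size formula (paired t-test, normal approximation):
n = ((z_α + z_β) / d)²

z_α = 1.960 (for α = 0.025, one-sided)
z_β = 0.842 (for power = 0.8)
d = 0.55

n = ((1.960 + 0.842) / 0.55)²
n = (5.095)²
n ≈ 25.96
Round up to the next whole number: n = 26 pairs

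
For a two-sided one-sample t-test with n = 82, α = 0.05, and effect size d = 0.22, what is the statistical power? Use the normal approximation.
Power ≈ 0.51

Power calculation (one-sample t-test, normal approximation):
z_β = d · √n - z_{α/2}
z_β = 0.22 · √82 - 1.960
z_β = 0.22 · 9.055 - 1.960
z_β = 0.032

Power = Φ(z_β) = Φ(0.032) ≈ 0.513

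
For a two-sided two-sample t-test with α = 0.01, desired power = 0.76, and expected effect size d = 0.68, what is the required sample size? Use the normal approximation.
n = 47 per group

Sample size formula (two-sample t-test, normal approximation):
n = 2 · ((z_{α/2} + z_β) / d)²

z_{α/2} = 2.576 (for α = 0.01, two-sided)
z_β = 0.706 (for power = 0.76)
d = 0.68

n = 2 · ((2.576 + 0.706) / 0.68)²
n = 2 · (4.826)²
n ≈ 46.58
Round up to the next whole number: n = 47 per group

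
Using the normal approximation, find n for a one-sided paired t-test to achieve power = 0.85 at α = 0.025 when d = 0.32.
n = 88 pairs

Sample size formula (paired t-test, normal approximation):
n = ((z_α + z_β) / d)²

z_α = 1.960 (for α = 0.025, one-sided)
z_β = 1.036 (for power = 0.85)
d = 0.32

n = ((1.960 + 1.036) / 0.32)²
n = (9.363)²
n ≈ 87.67
Round up to the next whole number: n = 88 pairs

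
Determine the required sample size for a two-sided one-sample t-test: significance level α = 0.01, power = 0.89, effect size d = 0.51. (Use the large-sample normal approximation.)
n = 56

Sample size formula (one-sample t-test, normal approximation):
n = ((z_{α/2} + z_β) / d)²

z_{α/2} = 2.576 (for α = 0.01, two-sided)
z_β = 1.227 (for power = 0.89)
d = 0.51

n = ((2.576 + 1.227) / 0.51)²
n = (7.457)²
n ≈ 55.61
Round up to the next whole number: n = 56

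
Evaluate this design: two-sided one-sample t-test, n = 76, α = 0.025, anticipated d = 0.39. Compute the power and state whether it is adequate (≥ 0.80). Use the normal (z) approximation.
Power ≈ 0.88; the study is adequately powered (power ≥ 0.80)

Power calculation (one-sample t-test, normal approximation):
z_β = d · √n - z_{α/2}
z_β = 0.39 · √76 - 2.241
z_β = 0.39 · 8.718 - 2.241
z_β = 1.159

Power = Φ(z_β) = Φ(1.159) ≈ 0.877

Effect size d = 0.39 is small by Cohen's convention (0.2/0.5/0.8).

Threshold: power ≥ 0.80 is conventionally adequate.
Power ≈ 0.88 → the study is adequately powered (power ≥ 0.80).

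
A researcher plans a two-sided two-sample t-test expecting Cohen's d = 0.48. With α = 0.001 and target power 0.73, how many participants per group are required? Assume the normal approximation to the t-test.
n = 133 per group

Sample size formula (two-sample t-test, normal approximation):
n = 2 · ((z_{α/2} + z_β) / d)²

z_{α/2} = 3.291 (for α = 0.001, two-sided)
z_β = 0.613 (for power = 0.73)
d = 0.48

n = 2 · ((3.291 + 0.613) / 0.48)²
n = 2 · (8.133)²
n ≈ 132.29
Round up to the next whole number: n = 133 per group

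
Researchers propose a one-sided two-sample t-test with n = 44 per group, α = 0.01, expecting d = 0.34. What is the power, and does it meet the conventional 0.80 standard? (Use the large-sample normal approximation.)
Power ≈ 0.23; the study is underpowered (power < 0.80)

Power calculation (two-sample t-test, normal approximation):
z_β = d · √(n/2) - z_α
z_β = 0.34 · √(44/2) - 2.326
z_β = 0.34 · 4.690 - 2.326
z_β = -0.732

Power = Φ(z_β) = Φ(-0.732) ≈ 0.232

Effect size d = 0.34 is small by Cohen's convention (0.2/0.5/0.8).

Threshold: power ≥ 0.80 is conventionally adequate.
Power ≈ 0.23 → the study is underpowered (power < 0.80).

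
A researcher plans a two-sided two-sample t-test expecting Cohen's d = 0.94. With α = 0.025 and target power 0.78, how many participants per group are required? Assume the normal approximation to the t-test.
n = 21 per group

Sample size formula (two-sample t-test, normal approximation):
n = 2 · ((z_{α/2} + z_β) / d)²

z_{α/2} = 2.241 (for α = 0.025, two-sided)
z_β = 0.772 (for power = 0.78)
d = 0.94

n = 2 · ((2.241 + 0.772) / 0.94)²
n = 2 · (3.205)²
n ≈ 20.54
Round up to the next whole number: n = 21 per group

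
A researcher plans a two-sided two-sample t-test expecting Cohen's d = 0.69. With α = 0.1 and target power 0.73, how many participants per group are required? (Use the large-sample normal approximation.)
n = 22 per group

Sample size formula (two-sample t-test, normal approximation):
n = 2 · ((z_{α/2} + z_β) / d)²

z_{α/2} = 1.645 (for α = 0.1, two-sided)
z_β = 0.613 (for power = 0.73)
d = 0.69

n = 2 · ((1.645 + 0.613) / 0.69)²
n = 2 · (3.272)²
n ≈ 21.41
Round up to the next whole number: n = 22 per group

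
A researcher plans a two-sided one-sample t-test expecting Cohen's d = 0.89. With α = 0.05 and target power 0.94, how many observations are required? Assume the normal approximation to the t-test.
n = 16

Sample size formula (one-sample t-test, normal approximation):
n = ((z_{α/2} + z_β) / d)²

z_{α/2} = 1.960 (for α = 0.05, two-sided)
z_β = 1.555 (for power = 0.94)
d = 0.89

n = ((1.960 + 1.555) / 0.89)²
n = (3.949)²
n ≈ 15.59
Round up to the next whole number: n = 16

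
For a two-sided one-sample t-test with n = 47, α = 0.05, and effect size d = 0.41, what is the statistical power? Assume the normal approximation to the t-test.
Power ≈ 0.80

Power calculation (one-sample t-test, normal approximation):
z_β = d · √n - z_{α/2}
z_β = 0.41 · √47 - 1.960
z_β = 0.41 · 6.856 - 1.960
z_β = 0.851

Power = Φ(z_β) = Φ(0.851) ≈ 0.803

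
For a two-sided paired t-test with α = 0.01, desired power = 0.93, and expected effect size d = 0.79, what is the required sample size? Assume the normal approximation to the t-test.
n = 27 pairs

Sample size formula (paired t-test, normal approximation):
n = ((z_{α/2} + z_β) / d)²

z_{α/2} = 2.576 (for α = 0.01, two-sided)
z_β = 1.476 (for power = 0.93)
d = 0.79

n = ((2.576 + 1.476) / 0.79)²
n = (5.129)²
n ≈ 26.31
Round up to the next whole number: n = 27 pairs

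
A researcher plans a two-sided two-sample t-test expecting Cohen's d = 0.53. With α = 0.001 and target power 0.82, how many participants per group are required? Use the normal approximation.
n = 126 per group

Sample size formula (two-sample t-test, normal approximation):
n = 2 · ((z_{α/2} + z_β) / d)²

z_{α/2} = 3.291 (for α = 0.001, two-sided)
z_β = 0.915 (for power = 0.82)
d = 0.53

n = 2 · ((3.291 + 0.915) / 0.53)²
n = 2 · (7.936)²
n ≈ 125.96
Round up to the next whole number: n = 126 per group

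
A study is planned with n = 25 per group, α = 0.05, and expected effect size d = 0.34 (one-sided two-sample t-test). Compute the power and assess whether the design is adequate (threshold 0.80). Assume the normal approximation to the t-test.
Power ≈ 0.33; the study is underpowered (power < 0.80)

Power calculation (two-sample t-test, normal approximation):
z_β = d · √(n/2) - z_α
z_β = 0.34 · √(25/2) - 1.645
z_β = 0.34 · 3.536 - 1.645
z_β = -0.443

Power = Φ(z_β) = Φ(-0.443) ≈ 0.329

Effect size d = 0.34 is small by Cohen's convention (0.2/0.5/0.8).

Threshold: power ≥ 0.80 is conventionally adequate.
Power ≈ 0.33 → the study is underpowered (power < 0.80).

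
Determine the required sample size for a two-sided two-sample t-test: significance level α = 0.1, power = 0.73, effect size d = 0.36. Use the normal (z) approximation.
n = 79 per group

Sample size formula (two-sample t-test, normal approximation):
n = 2 · ((z_{α/2} + z_β) / d)²

z_{α/2} = 1.645 (for α = 0.1, two-sided)
z_β = 0.613 (for power = 0.73)
d = 0.36

n = 2 · ((1.645 + 0.613) / 0.36)²
n = 2 · (6.272)²
n ≈ 78.68
Round up to the next whole number: n = 79 per group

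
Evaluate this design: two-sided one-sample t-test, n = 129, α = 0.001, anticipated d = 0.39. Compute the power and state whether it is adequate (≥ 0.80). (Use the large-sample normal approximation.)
Power ≈ 0.87; the study is adequately powered (power ≥ 0.80)

Power calculation (one-sample t-test, normal approximation):
z_β = d · √n - z_{α/2}
z_β = 0.39 · √129 - 3.291
z_β = 0.39 · 11.358 - 3.291
z_β = 1.139

Power = Φ(z_β) = Φ(1.139) ≈ 0.873

Effect size d = 0.39 is small by Cohen's convention (0.2/0.5/0.8).

Threshold: power ≥ 0.80 is conventionally adequate.
Power ≈ 0.87 → the study is adequately powered (power ≥ 0.80).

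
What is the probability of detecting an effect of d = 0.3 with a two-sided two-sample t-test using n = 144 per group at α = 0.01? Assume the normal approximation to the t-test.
Power ≈ 0.49

Power calculation (two-sample t-test, normal approximation):
z_β = d · √(n/2) - z_{α/2}
z_β = 0.3 · √(144/2) - 2.576
z_β = 0.3 · 8.485 - 2.576
z_β = -0.030

Power = Φ(z_β) = Φ(-0.030) ≈ 0.488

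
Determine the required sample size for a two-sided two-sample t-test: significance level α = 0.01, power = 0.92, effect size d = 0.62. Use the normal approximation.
n = 83 per group

Sample size formula (two-sample t-test, normal approximation):
n = 2 · ((z_{α/2} + z_β) / d)²

z_{α/2} = 2.576 (for α = 0.01, two-sided)
z_β = 1.405 (for power = 0.92)
d = 0.62

n = 2 · ((2.576 + 1.405) / 0.62)²
n = 2 · (6.421)²
n ≈ 82.46
Round up to the next whole number: n = 83 per group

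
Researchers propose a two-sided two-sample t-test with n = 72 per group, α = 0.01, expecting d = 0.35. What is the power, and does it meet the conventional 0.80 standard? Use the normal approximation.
Power ≈ 0.32; the study is underpowered (power < 0.80)

Power calculation (two-sample t-test, normal approximation):
z_β = d · √(n/2) - z_{α/2}
z_β = 0.35 · √(72/2) - 2.576
z_β = 0.35 · 6.000 - 2.576
z_β = -0.476

Power = Φ(z_β) = Φ(-0.476) ≈ 0.317

Effect size d = 0.35 is small by Cohen's convention (0.2/0.5/0.8).

Threshold: power ≥ 0.80 is conventionally adequate.
Power ≈ 0.32 → the study is underpowered (power < 0.80).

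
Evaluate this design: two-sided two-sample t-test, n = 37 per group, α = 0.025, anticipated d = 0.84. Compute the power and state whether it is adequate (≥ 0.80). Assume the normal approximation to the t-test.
Power ≈ 0.91; the study is adequately powered (power ≥ 0.80)

Power calculation (two-sample t-test, normal approximation):
z_β = d · √(n/2) - z_{α/2}
z_β = 0.84 · √(37/2) - 2.241
z_β = 0.84 · 4.301 - 2.241
z_β = 1.372

Power = Φ(z_β) = Φ(1.372) ≈ 0.915

Effect size d = 0.84 is large by Cohen's convention (0.2/0.5/0.8).

Threshold: power ≥ 0.80 is conventionally adequate.
Power ≈ 0.91 → the study is adequately powered (power ≥ 0.80).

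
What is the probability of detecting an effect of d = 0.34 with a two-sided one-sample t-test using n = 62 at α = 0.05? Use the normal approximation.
Power ≈ 0.76

Power calculation (one-sample t-test, normal approximation):
z_β = d · √n - z_{α/2}
z_β = 0.34 · √62 - 1.960
z_β = 0.34 · 7.874 - 1.960
z_β = 0.717

Power = Φ(z_β) = Φ(0.717) ≈ 0.763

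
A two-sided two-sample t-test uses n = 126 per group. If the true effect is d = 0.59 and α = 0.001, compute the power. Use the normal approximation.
Power ≈ 0.92

Power calculation (two-sample t-test, normal approximation):
z_β = d · √(n/2) - z_{α/2}
z_β = 0.59 · √(126/2) - 3.291
z_β = 0.59 · 7.937 - 3.291
z_β = 1.392

Power = Φ(z_β) = Φ(1.392) ≈ 0.918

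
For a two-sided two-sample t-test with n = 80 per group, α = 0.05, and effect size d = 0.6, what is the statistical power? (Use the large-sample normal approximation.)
Power ≈ 0.97

Power calculation (two-sample t-test, normal approximation):
z_β = d · √(n/2) - z_{α/2}
z_β = 0.6 · √(80/2) - 1.960
z_β = 0.6 · 6.325 - 1.960
z_β = 1.835

Power = Φ(z_β) = Φ(1.835) ≈ 0.967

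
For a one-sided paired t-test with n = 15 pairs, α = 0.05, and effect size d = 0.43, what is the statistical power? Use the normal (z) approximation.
Power ≈ 0.51

Power calculation (paired t-test, normal approximation):
z_β = d · √n - z_α
z_β = 0.43 · √15 - 1.645
z_β = 0.43 · 3.873 - 1.645
z_β = 0.021

Power = Φ(z_β) = Φ(0.021) ≈ 0.508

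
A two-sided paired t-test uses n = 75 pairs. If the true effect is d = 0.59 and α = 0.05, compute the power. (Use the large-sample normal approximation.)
Power ≈ 1.00

Power calculation (paired t-test, normal approximation):
z_β = d · √n - z_{α/2}
z_β = 0.59 · √75 - 1.960
z_β = 0.59 · 8.660 - 1.960
z_β = 3.150

Power = Φ(z_β) = Φ(3.150) ≈ 0.999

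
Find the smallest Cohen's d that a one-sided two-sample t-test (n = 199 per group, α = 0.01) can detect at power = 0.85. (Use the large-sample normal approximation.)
d ≈ 0.34

Minimum detectable effect (two-sample t-test, normal approximation):
d = (z_α + z_β) / √(n/2)
d = (2.326 + 1.036) / √(199/2)
d = 3.363 / 9.975
d ≈ 0.34

By Cohen's convention (0.2 small / 0.5 medium / 0.8 large): small effect.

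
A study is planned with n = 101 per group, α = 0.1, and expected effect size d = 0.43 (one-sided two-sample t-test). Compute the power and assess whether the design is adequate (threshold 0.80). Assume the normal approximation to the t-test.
Power ≈ 0.96; the study is adequately powered (power ≥ 0.80)

Power calculation (two-sample t-test, normal approximation):
z_β = d · √(n/2) - z_α
z_β = 0.43 · √(101/2) - 1.282
z_β = 0.43 · 7.106 - 1.282
z_β = 1.774

Power = Φ(z_β) = Φ(1.774) ≈ 0.962

Effect size d = 0.43 is small by Cohen's convention (0.2/0.5/0.8).

Threshold: power ≥ 0.80 is conventionally adequate.
Power ≈ 0.96 → the study is adequately powered (power ≥ 0.80).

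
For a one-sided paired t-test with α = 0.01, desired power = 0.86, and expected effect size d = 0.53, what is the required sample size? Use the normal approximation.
n = 42 pairs

Sample size formula (paired t-test, normal approximation):
n = ((z_α + z_β) / d)²

z_α = 2.326 (for α = 0.01, one-sided)
z_β = 1.080 (for power = 0.86)
d = 0.53

n = ((2.326 + 1.080) / 0.53)²
n = (6.426)²
n ≈ 41.29
Round up to the next whole number: n = 42 pairs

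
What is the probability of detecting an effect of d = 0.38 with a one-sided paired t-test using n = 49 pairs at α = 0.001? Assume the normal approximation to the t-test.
Power ≈ 0.33

Power calculation (paired t-test, normal approximation):
z_β = d · √n - z_α
z_β = 0.38 · √49 - 3.090
z_β = 0.38 · 7.000 - 3.090
z_β = -0.430

Power = Φ(z_β) = Φ(-0.430) ≈ 0.334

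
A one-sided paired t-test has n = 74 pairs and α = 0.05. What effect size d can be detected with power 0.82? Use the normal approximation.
d ≈ 0.30

Minimum detectable effect (paired t-test, normal approximation):
d = (z_α + z_β) / √n
d = (1.645 + 0.915) / √74
d = 2.560 / 8.602
d ≈ 0.30

By Cohen's convention (0.2 small / 0.5 medium / 0.8 large): small effect.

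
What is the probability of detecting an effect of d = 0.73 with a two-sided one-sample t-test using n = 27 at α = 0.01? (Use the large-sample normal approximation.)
Power ≈ 0.89

Power calculation (one-sample t-test, normal approximation):
z_β = d · √n - z_{α/2}
z_β = 0.73 · √27 - 2.576
z_β = 0.73 · 5.196 - 2.576
z_β = 1.217

Power = Φ(z_β) = Φ(1.217) ≈ 0.888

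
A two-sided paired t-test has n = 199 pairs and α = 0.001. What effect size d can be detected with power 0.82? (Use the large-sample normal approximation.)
d ≈ 0.30

Minimum detectable effect (paired t-test, normal approximation):
d = (z_{α/2} + z_β) / √n
d = (3.291 + 0.915) / √199
d = 4.206 / 14.107
d ≈ 0.30

By Cohen's convention (0.2 small / 0.5 medium / 0.8 large): small effect.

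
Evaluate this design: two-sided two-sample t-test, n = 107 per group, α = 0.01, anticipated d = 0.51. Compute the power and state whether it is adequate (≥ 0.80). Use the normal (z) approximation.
Power ≈ 0.88; the study is adequately powered (power ≥ 0.80)

Power calculation (two-sample t-test, normal approximation):
z_β = d · √(n/2) - z_{α/2}
z_β = 0.51 · √(107/2) - 2.576
z_β = 0.51 · 7.314 - 2.576
z_β = 1.154

Power = Φ(z_β) = Φ(1.154) ≈ 0.876

Effect size d = 0.51 is medium by Cohen's convention (0.2/0.5/0.8).

Threshold: power ≥ 0.80 is conventionally adequate.
Power ≈ 0.88 → the study is adequately powered (power ≥ 0.80).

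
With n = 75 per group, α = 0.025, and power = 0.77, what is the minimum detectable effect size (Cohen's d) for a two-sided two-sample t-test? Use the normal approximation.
d ≈ 0.49

Minimum detectable effect (two-sample t-test, normal approximation):
d = (z_{α/2} + z_β) / √(n/2)
d = (2.241 + 0.739) / √(75/2)
d = 2.980 / 6.124
d ≈ 0.49

By Cohen's convention (0.2 small / 0.5 medium / 0.8 large): small effect.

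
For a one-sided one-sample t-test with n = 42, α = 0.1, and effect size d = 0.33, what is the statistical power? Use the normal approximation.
Power ≈ 0.80

Power calculation (one-sample t-test, normal approximation):
z_β = d · √n - z_α
z_β = 0.33 · √42 - 1.282
z_β = 0.33 · 6.481 - 1.282
z_β = 0.857

Power = Φ(z_β) = Φ(0.857) ≈ 0.804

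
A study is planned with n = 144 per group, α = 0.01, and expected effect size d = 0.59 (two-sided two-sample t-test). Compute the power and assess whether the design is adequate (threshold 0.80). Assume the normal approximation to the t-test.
Power ≈ 0.99; the study is adequately powered (power ≥ 0.80)

Power calculation (two-sample t-test, normal approximation):
z_β = d · √(n/2) - z_{α/2}
z_β = 0.59 · √(144/2) - 2.576
z_β = 0.59 · 8.485 - 2.576
z_β = 2.430

Power = Φ(z_β) = Φ(2.430) ≈ 0.992

Effect size d = 0.59 is medium by Cohen's convention (0.2/0.5/0.8).

Threshold: power ≥ 0.80 is conventionally adequate.
Power ≈ 0.99 → the study is adequately powered (power ≥ 0.80).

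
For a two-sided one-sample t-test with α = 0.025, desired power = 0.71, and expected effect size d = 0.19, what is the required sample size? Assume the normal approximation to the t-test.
n = 217

Sample size formula (one-sample t-test, normal approximation):
n = ((z_{α/2} + z_β) / d)²

z_{α/2} = 2.241 (for α = 0.025, two-sided)
z_β = 0.553 (for power = 0.71)
d = 0.19

n = ((2.241 + 0.553) / 0.19)²
n = (14.705)²
n ≈ 216.24
Round up to the next whole number: n = 217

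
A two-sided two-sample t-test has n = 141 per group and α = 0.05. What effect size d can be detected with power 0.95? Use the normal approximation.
d ≈ 0.43

Minimum detectable effect (two-sample t-test, normal approximation):
d = (z_{α/2} + z_β) / √(n/2)
d = (1.960 + 1.645) / √(141/2)
d = 3.605 / 8.396
d ≈ 0.43

By Cohen's convention (0.2 small / 0.5 medium / 0.8 large): small effect.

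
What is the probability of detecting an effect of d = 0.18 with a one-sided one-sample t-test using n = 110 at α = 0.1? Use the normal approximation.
Power ≈ 0.73

Power calculation (one-sample t-test, normal approximation):
z_β = d · √n - z_α
z_β = 0.18 · √110 - 1.282
z_β = 0.18 · 10.488 - 1.282
z_β = 0.606

Power = Φ(z_β) = Φ(0.606) ≈ 0.728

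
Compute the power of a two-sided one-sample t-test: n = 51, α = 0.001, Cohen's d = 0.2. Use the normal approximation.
Power ≈ 0.03

Power calculation (one-sample t-test, normal approximation):
z_β = d · √n - z_{α/2}
z_β = 0.2 · √51 - 3.291
z_β = 0.2 · 7.141 - 3.291
z_β = -1.862

Power = Φ(z_β) = Φ(-1.862) ≈ 0.031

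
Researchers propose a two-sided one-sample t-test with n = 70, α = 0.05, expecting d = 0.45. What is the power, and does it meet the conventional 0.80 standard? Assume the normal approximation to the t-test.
Power ≈ 0.96; the study is adequately powered (power ≥ 0.80)

Power calculation (one-sample t-test, normal approximation):
z_β = d · √n - z_{α/2}
z_β = 0.45 · √70 - 1.960
z_β = 0.45 · 8.367 - 1.960
z_β = 1.805

Power = Φ(z_β) = Φ(1.805) ≈ 0.964

Effect size d = 0.45 is small by Cohen's convention (0.2/0.5/0.8).

Threshold: power ≥ 0.80 is conventionally adequate.
Power ≈ 0.96 → the study is adequately powered (power ≥ 0.80).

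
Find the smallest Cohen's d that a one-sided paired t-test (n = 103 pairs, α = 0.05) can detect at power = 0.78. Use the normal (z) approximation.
d ≈ 0.24

Minimum detectable effect (paired t-test, normal approximation):
d = (z_α + z_β) / √n
d = (1.645 + 0.772) / √103
d = 2.417 / 10.149
d ≈ 0.24

By Cohen's convention (0.2 small / 0.5 medium / 0.8 large): small effect.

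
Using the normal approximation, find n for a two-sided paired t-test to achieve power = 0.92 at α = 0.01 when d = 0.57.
n = 49 pairs

Sample size formula (paired t-test, normal approximation):
n = ((z_{α/2} + z_β) / d)²

z_{α/2} = 2.576 (for α = 0.01, two-sided)
z_β = 1.405 (for power = 0.92)
d = 0.57

n = ((2.576 + 1.405) / 0.57)²
n = (6.984)²
n ≈ 48.78
Round up to the next whole number: n = 49 pairs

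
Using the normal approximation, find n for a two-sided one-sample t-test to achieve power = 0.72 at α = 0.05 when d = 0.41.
n = 39

Sample size formula (one-sample t-test, normal approximation):
n = ((z_{α/2} + z_β) / d)²

z_{α/2} = 1.960 (for α = 0.05, two-sided)
z_β = 0.583 (for power = 0.72)
d = 0.41

n = ((1.960 + 0.583) / 0.41)²
n = (6.202)²
n ≈ 38.46
Round up to the next whole number: n = 39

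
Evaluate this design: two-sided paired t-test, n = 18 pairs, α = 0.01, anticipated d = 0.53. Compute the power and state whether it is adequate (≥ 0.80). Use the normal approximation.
Power ≈ 0.37; the study is underpowered (power < 0.80)

Power calculation (paired t-test, normal approximation):
z_β = d · √n - z_{α/2}
z_β = 0.53 · √18 - 2.576
z_β = 0.53 · 4.243 - 2.576
z_β = -0.327

Power = Φ(z_β) = Φ(-0.327) ≈ 0.372

Effect size d = 0.53 is medium by Cohen's convention (0.2/0.5/0.8).

Threshold: power ≥ 0.80 is conventionally adequate.
Power ≈ 0.37 → the study is underpowered (power < 0.80).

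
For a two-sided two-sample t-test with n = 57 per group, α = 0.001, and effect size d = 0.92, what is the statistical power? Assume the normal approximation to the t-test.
Power ≈ 0.95

Power calculation (two-sample t-test, normal approximation):
z_β = d · √(n/2) - z_{α/2}
z_β = 0.92 · √(57/2) - 3.291
z_β = 0.92 · 5.339 - 3.291
z_β = 1.621

Power = Φ(z_β) = Φ(1.621) ≈ 0.947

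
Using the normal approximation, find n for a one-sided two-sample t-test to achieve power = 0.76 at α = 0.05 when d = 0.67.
n = 25 per group

Sample size formula (two-sample t-test, normal approximation):
n = 2 · ((z_α + z_β) / d)²

z_α = 1.645 (for α = 0.05, one-sided)
z_β = 0.706 (for power = 0.76)
d = 0.67

n = 2 · ((1.645 + 0.706) / 0.67)²
n = 2 · (3.509)²
n ≈ 24.63
Round up to the next whole number: n = 25 per group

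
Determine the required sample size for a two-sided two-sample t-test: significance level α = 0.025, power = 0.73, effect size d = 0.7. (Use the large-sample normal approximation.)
n = 34 per group

Sample size formula (two-sample t-test, normal approximation):
n = 2 · ((z_{α/2} + z_β) / d)²

z_{α/2} = 2.241 (for α = 0.025, two-sided)
z_β = 0.613 (for power = 0.73)
d = 0.7

n = 2 · ((2.241 + 0.613) / 0.7)²
n = 2 · (4.077)²
n ≈ 33.24
Round up to the next whole number: n = 34 per group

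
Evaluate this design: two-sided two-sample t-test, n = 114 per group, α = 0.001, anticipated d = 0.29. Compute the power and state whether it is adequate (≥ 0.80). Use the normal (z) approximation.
Power ≈ 0.14; the study is underpowered (power < 0.80)

Power calculation (two-sample t-test, normal approximation):
z_β = d · √(n/2) - z_{α/2}
z_β = 0.29 · √(114/2) - 3.291
z_β = 0.29 · 7.550 - 3.291
z_β = -1.101

Power = Φ(z_β) = Φ(-1.101) ≈ 0.135

Effect size d = 0.29 is small by Cohen's convention (0.2/0.5/0.8).

Threshold: power ≥ 0.80 is conventionally adequate.
Power ≈ 0.14 → the study is underpowered (power < 0.80).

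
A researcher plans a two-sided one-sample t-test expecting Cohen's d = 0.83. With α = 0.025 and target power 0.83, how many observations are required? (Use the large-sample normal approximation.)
n = 15

Sample size formula (one-sample t-test, normal approximation):
n = ((z_{α/2} + z_β) / d)²

z_{α/2} = 2.241 (for α = 0.025, two-sided)
z_β = 0.954 (for power = 0.83)
d = 0.83

n = ((2.241 + 0.954) / 0.83)²
n = (3.849)²
n ≈ 14.81
Round up to the next whole number: n = 15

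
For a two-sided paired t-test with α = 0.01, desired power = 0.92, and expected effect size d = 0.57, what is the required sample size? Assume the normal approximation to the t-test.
n = 49 pairs

Sample size formula (paired t-test, normal approximation):
n = ((z_{α/2} + z_β) / d)²

z_{α/2} = 2.576 (for α = 0.01, two-sided)
z_β = 1.405 (for power = 0.92)
d = 0.57

n = ((2.576 + 1.405) / 0.57)²
n = (6.984)²
n ≈ 48.78
Round up to the next whole number: n = 49 pairs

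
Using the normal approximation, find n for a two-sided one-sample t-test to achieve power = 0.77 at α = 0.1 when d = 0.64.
n = 14

Sample size formula (one-sample t-test, normal approximation):
n = ((z_{α/2} + z_β) / d)²

z_{α/2} = 1.645 (for α = 0.1, two-sided)
z_β = 0.739 (for power = 0.77)
d = 0.64

n = ((1.645 + 0.739) / 0.64)²
n = (3.725)²
n ≈ 13.88
Round up to the next whole number: n = 14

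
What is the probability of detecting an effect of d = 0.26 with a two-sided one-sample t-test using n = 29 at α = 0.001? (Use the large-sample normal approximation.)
Power ≈ 0.03

Power calculation (one-sample t-test, normal approximation):
z_β = d · √n - z_{α/2}
z_β = 0.26 · √29 - 3.291
z_β = 0.26 · 5.385 - 3.291
z_β = -1.890

Power = Φ(z_β) = Φ(-1.890) ≈ 0.029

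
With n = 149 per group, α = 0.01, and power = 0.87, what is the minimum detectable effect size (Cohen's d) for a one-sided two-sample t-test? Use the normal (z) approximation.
d ≈ 0.40

Minimum detectable effect (two-sample t-test, normal approximation):
d = (z_α + z_β) / √(n/2)
d = (2.326 + 1.126) / √(149/2)
d = 3.453 / 8.631
d ≈ 0.40

By Cohen's convention (0.2 small / 0.5 medium / 0.8 large): small effect.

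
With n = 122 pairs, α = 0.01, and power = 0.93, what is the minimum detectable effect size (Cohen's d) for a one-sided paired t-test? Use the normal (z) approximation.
d ≈ 0.34

Minimum detectable effect (paired t-test, normal approximation):
d = (z_α + z_β) / √n
d = (2.326 + 1.476) / √122
d = 3.802 / 11.045
d ≈ 0.34

By Cohen's convention (0.2 small / 0.5 medium / 0.8 large): small effect.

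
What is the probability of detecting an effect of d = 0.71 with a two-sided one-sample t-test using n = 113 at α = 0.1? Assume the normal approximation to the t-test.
Power ≈ 1.00

Power calculation (one-sample t-test, normal approximation):
z_β = d · √n - z_{α/2}
z_β = 0.71 · √113 - 1.645
z_β = 0.71 · 10.630 - 1.645
z_β = 5.903

Power = Φ(z_β) = Φ(5.903) ≈ 1.000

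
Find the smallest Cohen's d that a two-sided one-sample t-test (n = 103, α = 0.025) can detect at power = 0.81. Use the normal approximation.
d ≈ 0.31

Minimum detectable effect (one-sample t-test, normal approximation):
d = (z_{α/2} + z_β) / √n
d = (2.241 + 0.878) / √103
d = 3.119 / 10.149
d ≈ 0.31

By Cohen's convention (0.2 small / 0.5 medium / 0.8 large): small effect.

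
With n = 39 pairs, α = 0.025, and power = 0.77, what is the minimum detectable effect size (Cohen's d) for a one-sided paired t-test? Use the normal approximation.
d ≈ 0.43

Minimum detectable effect (paired t-test, normal approximation):
d = (z_α + z_β) / √n
d = (1.960 + 0.739) / √39
d = 2.699 / 6.245
d ≈ 0.43

By Cohen's convention (0.2 small / 0.5 medium / 0.8 large): small effect.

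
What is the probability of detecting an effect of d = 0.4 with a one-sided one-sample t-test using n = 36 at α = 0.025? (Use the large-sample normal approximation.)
Power ≈ 0.67

Power calculation (one-sample t-test, normal approximation):
z_β = d · √n - z_α
z_β = 0.4 · √36 - 1.960
z_β = 0.4 · 6.000 - 1.960
z_β = 0.440

Power = Φ(z_β) = Φ(0.440) ≈ 0.670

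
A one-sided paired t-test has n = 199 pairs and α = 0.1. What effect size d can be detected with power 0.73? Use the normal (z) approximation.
d ≈ 0.13

Minimum detectable effect (paired t-test, normal approximation):
d = (z_α + z_β) / √n
d = (1.282 + 0.613) / √199
d = 1.894 / 14.107
d ≈ 0.13

By Cohen's convention (0.2 small / 0.5 medium / 0.8 large): very small effect.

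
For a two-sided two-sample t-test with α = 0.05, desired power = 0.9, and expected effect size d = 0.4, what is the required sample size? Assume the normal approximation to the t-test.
n = 132 per group

Sample size formula (two-sample t-test, normal approximation):
n = 2 · ((z_{α/2} + z_β) / d)²

z_{α/2} = 1.960 (for α = 0.05, two-sided)
z_β = 1.282 (for power = 0.9)
d = 0.4

n = 2 · ((1.960 + 1.282) / 0.4)²
n = 2 · (8.105)²
n ≈ 131.38
Round up to the next whole number: n = 132 per group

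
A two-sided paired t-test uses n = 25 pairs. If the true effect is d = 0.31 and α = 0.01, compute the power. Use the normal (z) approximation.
Power ≈ 0.15

Power calculation (paired t-test, normal approximation):
z_β = d · √n - z_{α/2}
z_β = 0.31 · √25 - 2.576
z_β = 0.31 · 5.000 - 2.576
z_β = -1.026

Power = Φ(z_β) = Φ(-1.026) ≈ 0.152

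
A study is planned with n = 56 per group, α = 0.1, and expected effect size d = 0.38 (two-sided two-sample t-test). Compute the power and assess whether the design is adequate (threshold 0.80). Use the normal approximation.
Power ≈ 0.64; the study is underpowered (power < 0.80)

Power calculation (two-sample t-test, normal approximation):
z_β = d · √(n/2) - z_{α/2}
z_β = 0.38 · √(56/2) - 1.645
z_β = 0.38 · 5.292 - 1.645
z_β = 0.366

Power = Φ(z_β) = Φ(0.366) ≈ 0.643

Effect size d = 0.38 is small by Cohen's convention (0.2/0.5/0.8).

Threshold: power ≥ 0.80 is conventionally adequate.
Power ≈ 0.64 → the study is underpowered (power < 0.80).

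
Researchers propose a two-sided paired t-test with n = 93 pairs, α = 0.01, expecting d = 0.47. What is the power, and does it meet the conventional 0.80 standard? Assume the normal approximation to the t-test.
Power ≈ 0.97; the study is adequately powered (power ≥ 0.80)

Power calculation (paired t-test, normal approximation):
z_β = d · √n - z_{α/2}
z_β = 0.47 · √93 - 2.576
z_β = 0.47 · 9.644 - 2.576
z_β = 1.957

Power = Φ(z_β) = Φ(1.957) ≈ 0.975

Effect size d = 0.47 is small by Cohen's convention (0.2/0.5/0.8).

Threshold: power ≥ 0.80 is conventionally adequate.
Power ≈ 0.97 → the study is adequately powered (power ≥ 0.80).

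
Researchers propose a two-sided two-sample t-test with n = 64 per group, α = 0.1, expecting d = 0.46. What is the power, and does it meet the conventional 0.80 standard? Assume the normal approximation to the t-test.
Power ≈ 0.83; the study is adequately powered (power ≥ 0.80)

Power calculation (two-sample t-test, normal approximation):
z_β = d · √(n/2) - z_{α/2}
z_β = 0.46 · √(64/2) - 1.645
z_β = 0.46 · 5.657 - 1.645
z_β = 0.957

Power = Φ(z_β) = Φ(0.957) ≈ 0.831

Effect size d = 0.46 is small by Cohen's convention (0.2/0.5/0.8).

Threshold: power ≥ 0.80 is conventionally adequate.
Power ≈ 0.83 → the study is adequately powered (power ≥ 0.80).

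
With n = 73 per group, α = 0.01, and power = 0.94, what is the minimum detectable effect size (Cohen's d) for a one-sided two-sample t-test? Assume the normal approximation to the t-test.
d ≈ 0.64

Minimum detectable effect (two-sample t-test, normal approximation):
d = (z_α + z_β) / √(n/2)
d = (2.326 + 1.555) / √(73/2)
d = 3.881 / 6.042
d ≈ 0.64

By Cohen's convention (0.2 small / 0.5 medium / 0.8 large): medium effect.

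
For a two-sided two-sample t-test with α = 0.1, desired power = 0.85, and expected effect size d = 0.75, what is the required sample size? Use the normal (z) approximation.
n = 26 per group

Sample size formula (two-sample t-test, normal approximation):
n = 2 · ((z_{α/2} + z_β) / d)²

z_{α/2} = 1.645 (for α = 0.1, two-sided)
z_β = 1.036 (for power = 0.85)
d = 0.75

n = 2 · ((1.645 + 1.036) / 0.75)²
n = 2 · (3.575)²
n ≈ 25.56
Round up to the next whole number: n = 26 per group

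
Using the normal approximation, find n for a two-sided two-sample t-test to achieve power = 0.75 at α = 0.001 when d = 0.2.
n = 787 per group

Sample size formula (two-sample t-test, normal approximation):
n = 2 · ((z_{α/2} + z_β) / d)²

z_{α/2} = 3.291 (for α = 0.001, two-sided)
z_β = 0.674 (for power = 0.75)
d = 0.2

n = 2 · ((3.291 + 0.674) / 0.2)²
n = 2 · (19.825)²
n ≈ 786.06
Round up to the next whole number: n = 787 per group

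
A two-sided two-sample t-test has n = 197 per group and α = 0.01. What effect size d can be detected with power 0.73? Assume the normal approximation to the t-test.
d ≈ 0.32

Minimum detectable effect (two-sample t-test, normal approximation):
d = (z_{α/2} + z_β) / √(n/2)
d = (2.576 + 0.613) / √(197/2)
d = 3.189 / 9.925
d ≈ 0.32

By Cohen's convention (0.2 small / 0.5 medium / 0.8 large): small effect.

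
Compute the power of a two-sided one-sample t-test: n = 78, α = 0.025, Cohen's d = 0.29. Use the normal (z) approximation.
Power ≈ 0.63

Power calculation (one-sample t-test, normal approximation):
z_β = d · √n - z_{α/2}
z_β = 0.29 · √78 - 2.241
z_β = 0.29 · 8.832 - 2.241
z_β = 0.320

Power = Φ(z_β) = Φ(0.320) ≈ 0.625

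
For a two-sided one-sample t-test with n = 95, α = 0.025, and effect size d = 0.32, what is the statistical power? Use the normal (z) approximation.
Power ≈ 0.81

Power calculation (one-sample t-test, normal approximation):
z_β = d · √n - z_{α/2}
z_β = 0.32 · √95 - 2.241
z_β = 0.32 · 9.747 - 2.241
z_β = 0.878

Power = Φ(z_β) = Φ(0.878) ≈ 0.810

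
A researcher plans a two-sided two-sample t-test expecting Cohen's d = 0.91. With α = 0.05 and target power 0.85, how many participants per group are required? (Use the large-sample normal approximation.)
n = 22 per group

Sample size formula (two-sample t-test, normal approximation):
n = 2 · ((z_{α/2} + z_β) / d)²

z_{α/2} = 1.960 (for α = 0.05, two-sided)
z_β = 1.036 (for power = 0.85)
d = 0.91

n = 2 · ((1.960 + 1.036) / 0.91)²
n = 2 · (3.292)²
n ≈ 21.67
Round up to the next whole number: n = 22 per group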